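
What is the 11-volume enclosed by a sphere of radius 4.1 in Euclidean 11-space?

Volume = π^{11/2}·(4.1)^11/Γ(13/2) ≈ 1.03688e+07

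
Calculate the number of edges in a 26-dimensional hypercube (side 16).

Each of the 2^26 = 67108864 vertices has degree 26; total edges = 26·2^26/2 = 872415232.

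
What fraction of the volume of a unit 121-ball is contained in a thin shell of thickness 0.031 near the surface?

Shell fraction = 1 - (1-0.031)^121 ≈ 0.97786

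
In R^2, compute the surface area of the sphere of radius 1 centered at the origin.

The surface area of an n-ball is 2π^(n/2) r^(n-1) / Γ(n/2). For n=2, r=1: 2πr = 2π·1 ≈ 6.28319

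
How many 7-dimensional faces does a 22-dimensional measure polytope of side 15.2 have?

Choose 7 of 22 axes to span the face (C(22,7) = 170544 ways), then fix each of the remaining 15 coordinates at one of its two extreme values (2^15 = 32768 ways): 170544·32768 = 5588385792.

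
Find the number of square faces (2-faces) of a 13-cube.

An n-cube has C(n,k)·2^(n-k) k-faces. Here C(13,2)·2^11 = 78·2048 = 159744.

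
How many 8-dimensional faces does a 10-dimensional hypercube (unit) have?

An n-cube has C(n,k)·2^(n-k) k-faces. Here C(10,8)·2^2 = 45·4 = 180.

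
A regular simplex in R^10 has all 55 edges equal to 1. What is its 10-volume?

V_10 = √(11) · 1^10 / (10! · 2^(10/2)) ≈ 2.85617e-08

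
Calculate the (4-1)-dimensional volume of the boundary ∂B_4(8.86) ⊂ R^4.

|∂B_4(8.86)| ≈ 13728.7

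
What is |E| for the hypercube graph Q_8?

The 8-cube has n·2^(n-1) = 8·2^7 = 8·128 = 1024 edges.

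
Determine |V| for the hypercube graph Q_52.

The 52-cube has 2^52 = 4503599627370496 vertices.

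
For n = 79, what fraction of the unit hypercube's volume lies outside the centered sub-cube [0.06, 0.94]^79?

1 - (1 - 2·0.06)^79 = 1 - 0.88^79 ≈ 0.999959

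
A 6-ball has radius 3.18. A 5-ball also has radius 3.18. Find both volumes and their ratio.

V_6(3.18) ≈ 5343.93. V_5(3.18) ≈ 1711.73. Ratio V_6/V_5 ≈ 3.122.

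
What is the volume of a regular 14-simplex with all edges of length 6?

V = (6^14 / 14!) · √((14+1) / 2^14) ≈ 0.0271985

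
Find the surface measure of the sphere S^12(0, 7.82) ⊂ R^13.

|∂B_13(7.82)| ≈ 6.19107e+11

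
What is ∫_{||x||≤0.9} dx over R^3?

V_3(0.9) = π^(3/2) · (0.9)^3 / Γ(3/2 + 1) ≈ 3.05363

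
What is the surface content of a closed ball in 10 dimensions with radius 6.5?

The surface area of an n-ball is 2π^(n/2) r^(n-1) / Γ(n/2). For n=10, r=6.5: 10604499373·π^5/6144 ≈ 5.28188e+08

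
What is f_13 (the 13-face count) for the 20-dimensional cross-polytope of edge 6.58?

f_13(20-orthoplex) = 2^14 · (20 choose 14) = 635043840.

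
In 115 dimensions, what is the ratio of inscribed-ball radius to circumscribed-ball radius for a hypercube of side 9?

r_in = 9/2 (half the side); r_out = 9√115/2 (half the diagonal). Ratio = 1/√115 ≈ 0.0932505.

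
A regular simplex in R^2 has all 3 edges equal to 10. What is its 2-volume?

Area = (√3/4) · 10² = 43.3013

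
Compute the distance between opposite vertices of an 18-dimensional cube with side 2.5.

||(2.5,2.5,...,2.5)|| = √(18)·2.5 ≈ 10.6066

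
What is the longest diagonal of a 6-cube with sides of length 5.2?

d = √(5.2² + 5.2² + ... + 5.2²) [6 terms] = √(6·5.2²) = 5.2√6 ≈ 12.7373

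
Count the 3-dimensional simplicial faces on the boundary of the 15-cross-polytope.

f_3(15-orthoplex) = 2^4 · (15 choose 4) = 21840.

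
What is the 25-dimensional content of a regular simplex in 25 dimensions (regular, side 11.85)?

V = (11.85^25 / 25!) · √((25+1) / 2^25) ≈ 0.0395298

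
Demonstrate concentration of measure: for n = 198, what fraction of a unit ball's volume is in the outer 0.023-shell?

1 - (1-0.023)^198 ≈ 0.99002 ≈ 99.00%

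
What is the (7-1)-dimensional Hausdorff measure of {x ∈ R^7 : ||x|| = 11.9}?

The surface area of an n-ball is 2π^(n/2) r^(n-1) / Γ(n/2). For n=7, r=11.9: 9.39204e+07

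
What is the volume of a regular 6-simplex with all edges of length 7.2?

Volume = 7.2^6 · √(7/2^6) / 6! ≈ 63.9914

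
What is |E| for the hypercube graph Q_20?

The 20-cube has n·2^(n-1) = 20·2^19 = 20·524288 = 10485760 edges.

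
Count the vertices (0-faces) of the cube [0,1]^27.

An n-cube has 2^n vertices; for n = 27 that is 2^27 = 134217728.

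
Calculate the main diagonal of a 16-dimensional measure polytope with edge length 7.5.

The space diagonal of an n-cube of side s is s√n. Here 7.5·√16 = 30.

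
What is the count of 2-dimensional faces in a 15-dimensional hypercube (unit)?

Number of 2-faces = C(15,2) · 2^(15-2) = 105 · 8192 = 860160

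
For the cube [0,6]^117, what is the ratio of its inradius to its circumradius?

Ratio = (s/2)/(s√117/2) = 117^(-1/2) ≈ 0.09245.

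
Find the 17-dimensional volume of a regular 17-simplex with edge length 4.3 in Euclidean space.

For a regular n-simplex with edge a, V = (a^n / n!)·√((n+1)/2^n). With a=4.3, n=17: V ≈ 1.93543e-06.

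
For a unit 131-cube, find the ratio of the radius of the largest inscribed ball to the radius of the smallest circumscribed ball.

r_in = 1/2 (half the side); r_out = 1√131/2 (half the diagonal). Ratio = 1/√131 ≈ 0.0873704.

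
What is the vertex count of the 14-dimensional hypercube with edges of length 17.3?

An n-cube has 2^n vertices; for n = 14 that is 2^14 = 16384.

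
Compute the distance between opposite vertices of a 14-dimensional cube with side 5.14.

d = √(5.14² + 5.14² + ... + 5.14²) [14 terms] = √(14·5.14²) = 5.14√14 ≈ 19.2321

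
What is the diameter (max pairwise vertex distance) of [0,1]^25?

d = √(1² + 1² + ... + 1²) [25 terms] = √(25·1²) = 1√25 = 5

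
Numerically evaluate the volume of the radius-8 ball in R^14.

The n-ball volume is π^(n/2)·r^n/Γ(n/2+1). With n=14, r=8: V = 274877906944·π^7/315 ≈ 2.63559e+12.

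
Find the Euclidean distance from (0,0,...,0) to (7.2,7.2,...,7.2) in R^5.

Diagonal = √5 · 7.2 ≈ 16.0997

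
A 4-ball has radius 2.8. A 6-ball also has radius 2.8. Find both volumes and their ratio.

V_4(2.8) ≈ 303.321. V_6(2.8) ≈ 2490.27. Ratio V_4/V_6 ≈ 0.1218.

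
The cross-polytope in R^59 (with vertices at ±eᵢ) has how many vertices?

Number of vertices = 2n = 118.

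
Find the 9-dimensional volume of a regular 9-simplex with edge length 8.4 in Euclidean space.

Volume = 8.4^9 · √(10/2^9) / 9! ≈ 80.1891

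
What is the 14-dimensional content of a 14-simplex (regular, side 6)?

For a regular n-simplex with edge a, V = (a^n / n!)·√((n+1)/2^n). With a=6, n=14: V ≈ 0.0271985.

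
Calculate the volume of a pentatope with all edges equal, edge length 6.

V = (6^4 / 4!) · √((4+1) / 2^4) ≈ 30.1869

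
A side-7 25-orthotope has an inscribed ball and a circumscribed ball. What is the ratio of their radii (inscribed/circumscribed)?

r_in / r_out = (7/2) / (7√25/2) = 1/√25 ≈ 0.2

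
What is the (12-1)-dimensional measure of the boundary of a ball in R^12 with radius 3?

The surface area of an n-ball is 2π^(n/2) r^(n-1) / Γ(n/2). For n=12, r=3: 59049·π^6/20 ≈ 2.83845e+06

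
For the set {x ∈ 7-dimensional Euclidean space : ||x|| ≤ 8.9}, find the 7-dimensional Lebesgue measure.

V_7(8.9) = π^(7/2) · (8.9)^7 / Γ(7/2 + 1) ≈ 2.08983e+07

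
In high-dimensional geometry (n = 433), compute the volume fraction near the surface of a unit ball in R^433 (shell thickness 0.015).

1 - (1-0.015)^433 ≈ 0.998562 ≈ 99.86%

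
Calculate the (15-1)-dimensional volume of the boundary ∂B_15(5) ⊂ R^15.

S_15(5) = 2·π^(15/2)·(5)^14 / Γ(15/2) = 312500000000·π^7/27027 ≈ 3.49222e+10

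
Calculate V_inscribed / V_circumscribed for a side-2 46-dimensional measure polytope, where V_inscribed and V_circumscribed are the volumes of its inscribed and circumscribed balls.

V_in / V_out = (r_in/r_out)^46 = (1/√46)^46 = 46^(-46/2) ≈ 5.70913e-39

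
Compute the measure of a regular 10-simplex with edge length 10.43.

For a regular n-simplex with edge a, V = (a^n / n!)·√((n+1)/2^n). With a=10.43, n=10: V ≈ 435.137.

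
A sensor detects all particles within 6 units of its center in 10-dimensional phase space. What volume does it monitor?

V = 2519424·π^5/5 ≈ 1.54199e+08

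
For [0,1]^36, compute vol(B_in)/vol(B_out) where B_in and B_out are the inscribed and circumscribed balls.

V_in/V_out = n^(-n/2) = 36^(-36/2) ≈ 9.69516e-29.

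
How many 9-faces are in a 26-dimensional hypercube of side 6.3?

Number of 9-faces = C(26,9) · 2^(26-9) = 3124550 · 131072 = 409541017600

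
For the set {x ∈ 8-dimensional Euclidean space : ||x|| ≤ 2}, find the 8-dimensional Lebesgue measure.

The n-ball volume is π^(n/2)·r^n/Γ(n/2+1). With n=8, r=2: V = 32·π^4/3 ≈ 1039.03.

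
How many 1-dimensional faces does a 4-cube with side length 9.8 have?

Number of 1-faces = C(4,1) · 2^(4-1) = 4 · 8 = 32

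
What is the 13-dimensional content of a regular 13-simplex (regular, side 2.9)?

For a regular n-simplex with edge a, V = (a^n / n!)·√((n+1)/2^n). With a=2.9, n=13: V ≈ 6.81181e-06.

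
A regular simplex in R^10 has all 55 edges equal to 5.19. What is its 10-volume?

For a regular n-simplex with edge a, V = (a^n / n!)·√((n+1)/2^n). With a=5.19, n=10: V ≈ 0.405002.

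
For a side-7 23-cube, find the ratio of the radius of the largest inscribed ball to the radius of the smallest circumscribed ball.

r_in / r_out = (7/2) / (7√23/2) = 1/√23 ≈ 0.208514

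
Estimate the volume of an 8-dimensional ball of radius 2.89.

The n-ball volume is π^(n/2)·r^n/Γ(n/2+1). With n=8, r=2.89: V ≈ 19750.2.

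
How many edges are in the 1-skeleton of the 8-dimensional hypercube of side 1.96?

The 8-cube has n·2^(n-1) = 8·2^7 = 8·128 = 1024 edges.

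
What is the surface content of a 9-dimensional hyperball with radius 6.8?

S = n·V_n(r)/r = 9·V_9(6.8)/6.8 (volume-to-surface relation), giving 1.35716e+08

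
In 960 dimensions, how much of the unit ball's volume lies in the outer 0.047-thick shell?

V(inner)/V(outer) = ((1-0.047)/1)^960 ≈ 8.495e-21, so the shell fraction is 1 - 8.495e-21.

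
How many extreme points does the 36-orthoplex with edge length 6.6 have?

Number of vertices = 2n = 72.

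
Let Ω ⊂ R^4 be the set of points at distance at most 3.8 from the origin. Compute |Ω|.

V_4(3.8) = π^(4/2) · (3.8)^4 / Γ(4/2 + 1) ≈ 1028.97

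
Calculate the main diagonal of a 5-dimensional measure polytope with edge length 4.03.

d = √(4.03² + 4.03² + ... + 4.03²) [5 terms] = √(5·4.03²) = 4.03√5 ≈ 9.01135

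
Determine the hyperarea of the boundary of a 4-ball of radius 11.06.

The surface area of an n-ball is 2π^(n/2) r^(n-1) / Γ(n/2). For n=4, r=11.06: 26705.2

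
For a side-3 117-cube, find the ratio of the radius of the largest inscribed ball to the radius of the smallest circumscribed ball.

Ratio = (s/2)/(s√117/2) = 117^(-1/2) ≈ 0.09245.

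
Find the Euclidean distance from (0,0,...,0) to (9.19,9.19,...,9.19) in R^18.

Diagonal = √18 · 9.19 ≈ 38.9899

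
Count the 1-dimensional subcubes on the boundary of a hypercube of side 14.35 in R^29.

Choose 1 of 29 axes to span the face (C(29,1) = 29 ways), then fix each of the remaining 28 coordinates at one of its two extreme values (2^28 = 268435456 ways): 29·268435456 = 7784628224.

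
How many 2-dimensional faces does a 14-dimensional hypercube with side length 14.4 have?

Number of 2-faces = C(14,2) · 2^(14-2) = 91 · 4096 = 372736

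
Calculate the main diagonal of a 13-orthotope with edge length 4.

The space diagonal of an n-cube of side s is s√n. Here 4·√13 ≈ 14.4222.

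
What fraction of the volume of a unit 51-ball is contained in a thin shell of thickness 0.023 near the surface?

1 - (1-0.023)^51 ≈ 0.694773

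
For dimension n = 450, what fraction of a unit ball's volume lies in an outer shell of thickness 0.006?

1 - (1-0.006)^450 ≈ 0.933339 ≈ 93.33%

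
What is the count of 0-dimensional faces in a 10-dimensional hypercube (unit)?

Choose 0 of 10 axes to span the face (C(10,0) = 1 way), then fix each of the remaining 10 coordinates at one of its two extreme values (2^10 = 1024 ways): 1·1024 = 1024.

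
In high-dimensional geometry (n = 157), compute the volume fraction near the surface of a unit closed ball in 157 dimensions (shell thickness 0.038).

1 - (1-0.038)^157 ≈ 0.997717 ≈ 99.77%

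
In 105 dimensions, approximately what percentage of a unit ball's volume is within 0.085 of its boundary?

1 - (1-0.085)^105 ≈ 0.999911 ≈ 99.9911%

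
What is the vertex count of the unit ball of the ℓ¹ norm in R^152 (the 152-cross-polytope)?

The 152-dimensional cross-polytope has 2n = 2·152 = 304 vertices.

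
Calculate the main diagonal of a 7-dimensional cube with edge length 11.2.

d = √(11.2² + 11.2² + ... + 11.2²) [7 terms] = √(7·11.2²) = 11.2√7 ≈ 29.6324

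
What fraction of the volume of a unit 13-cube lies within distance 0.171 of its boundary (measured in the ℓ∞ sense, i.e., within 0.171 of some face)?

The inner cube has side 1-2·0.171 = 0.658 and volume (0.658)^13 ≈ 0.004334, so the shell holds 0.995666 of the volume.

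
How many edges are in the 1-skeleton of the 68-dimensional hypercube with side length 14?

Number of 1-faces = C(68,1)·2^(68-1) = 68·147573952589676412928 = 10035028776097996079104.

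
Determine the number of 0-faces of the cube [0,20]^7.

Choose 0 of 7 axes to span the face (C(7,0) = 1 way), then fix each of the remaining 7 coordinates at one of its two extreme values (2^7 = 128 ways): 1·128 = 128.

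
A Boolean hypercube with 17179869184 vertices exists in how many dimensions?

Since 2^n = 17179869184, we have n = 34.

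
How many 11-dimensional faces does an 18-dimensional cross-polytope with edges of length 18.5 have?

f_11(18-orthoplex) = 2^12 · (18 choose 12) = 76038144.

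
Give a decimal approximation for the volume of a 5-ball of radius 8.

Volume = π^{5/2}·(8)^5/Γ(7/2) = 262144·π^2/15 ≈ 172484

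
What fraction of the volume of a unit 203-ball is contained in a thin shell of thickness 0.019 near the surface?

1 - (1-0.019)^203 ≈ 0.979639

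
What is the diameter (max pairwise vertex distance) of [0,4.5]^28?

||(4.5,4.5,...,4.5)|| = √(28)·4.5 ≈ 23.8118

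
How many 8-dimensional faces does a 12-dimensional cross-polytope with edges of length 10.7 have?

An n-cross-polytope has 2^(k+1)·C(n,k+1) k-faces. Here 2^9·C(12,9) = 512·220 = 112640.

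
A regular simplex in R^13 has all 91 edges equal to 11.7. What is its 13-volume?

V = (11.7^13 / 13!) · √((13+1) / 2^13) ≈ 511.099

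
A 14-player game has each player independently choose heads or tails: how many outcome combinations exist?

Number of vertices = 2^14 = 16384.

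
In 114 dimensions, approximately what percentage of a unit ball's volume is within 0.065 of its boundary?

1 - (1-0.065)^114 ≈ 0.99953 ≈ 99.9530%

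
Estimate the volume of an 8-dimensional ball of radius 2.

Volume = π^{8/2}·(2)^8/Γ(5) = 32·π^4/3 ≈ 1039.03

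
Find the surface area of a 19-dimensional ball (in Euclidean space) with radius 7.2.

|∂B_19(7.2)| ≈ 2.39511e+15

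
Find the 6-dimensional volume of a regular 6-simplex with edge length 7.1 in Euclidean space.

For a regular n-simplex with edge a, V = (a^n / n!)·√((n+1)/2^n). With a=7.1, n=6: V ≈ 58.8405.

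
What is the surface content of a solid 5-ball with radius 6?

|∂B_5(6)| = 3456·π^2 ≈ 34109.4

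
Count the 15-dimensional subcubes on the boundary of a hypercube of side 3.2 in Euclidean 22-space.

Number of 15-faces = C(22,15) · 2^(22-15) = 170544 · 128 = 21829632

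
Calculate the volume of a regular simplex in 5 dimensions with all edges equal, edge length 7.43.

For a regular n-simplex with edge a, V = (a^n / n!)·√((n+1)/2^n). With a=7.43, n=5: V ≈ 81.7078.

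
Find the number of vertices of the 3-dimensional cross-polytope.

Number of vertices = 2n = 6.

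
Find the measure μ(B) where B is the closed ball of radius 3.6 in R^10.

The n-ball volume is π^(n/2)·r^n/Γ(n/2+1). With n=10, r=3.6: V ≈ 932380.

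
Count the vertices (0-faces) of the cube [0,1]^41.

An n-cube has 2^n vertices; for n = 41 that is 2^41 = 2199023255552.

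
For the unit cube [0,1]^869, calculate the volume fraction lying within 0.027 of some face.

1 - (1 - 2·0.027)^869 = 1 - 0.946^869 ≈ 1 - 1.12e-21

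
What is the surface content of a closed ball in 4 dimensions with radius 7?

|∂B_4(7)| = 686·π^2 ≈ 6770.55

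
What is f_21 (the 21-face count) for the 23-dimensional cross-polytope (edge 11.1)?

Number of 21-faces = 2^(21+1) · C(23,21+1) = 4194304 · 23 = 96468992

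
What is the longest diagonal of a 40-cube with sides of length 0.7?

Diagonal = √40 · 0.7 ≈ 4.42719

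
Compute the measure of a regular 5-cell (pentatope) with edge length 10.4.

V_4 = √(5) · 10.4^4 / (4! · 2^(4/2)) ≈ 272.488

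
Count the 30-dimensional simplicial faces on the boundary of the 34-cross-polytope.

An n-cross-polytope has 2^(k+1)·C(n,k+1) k-faces. Here 2^31·C(34,31) = 2147483648·5984 = 12850542149632.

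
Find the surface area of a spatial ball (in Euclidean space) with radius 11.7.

S_3(11.7) = 2·π^(3/2)·(11.7)^2 / Γ(3/2) = 4πr² = 4π·(11.7)² ≈ 1720.21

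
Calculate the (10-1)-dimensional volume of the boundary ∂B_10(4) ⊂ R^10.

S = n·V_n(r)/r = 10·V_10(4)/4 (volume-to-surface relation), giving 65536·π^5/3 ≈ 6.6851e+06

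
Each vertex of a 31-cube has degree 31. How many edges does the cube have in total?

An n-cube has n·2^(n-1) edges. With n = 31: 31·1073741824 = 33285996544.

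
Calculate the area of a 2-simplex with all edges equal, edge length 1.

Area = (√3/4) · 1² = 0.433013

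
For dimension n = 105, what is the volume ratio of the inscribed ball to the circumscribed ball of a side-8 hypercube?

Volume scales as r^n, and r_in/r_out = 1/√105, giving (1/√105)^105 ≈ 7.71901e-107.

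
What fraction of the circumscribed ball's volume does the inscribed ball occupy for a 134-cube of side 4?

V_in / V_out = (r_in/r_out)^134 = (1/√134)^134 = 134^(-134/2) ≈ 3.04774e-143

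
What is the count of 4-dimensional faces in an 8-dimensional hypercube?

f_4(8-cube) = (8 choose 4) · 2^4 = 1120.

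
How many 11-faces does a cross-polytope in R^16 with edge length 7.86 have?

An n-cross-polytope has 2^(k+1)·C(n,k+1) k-faces. Here 2^12·C(16,12) = 4096·1820 = 7454720.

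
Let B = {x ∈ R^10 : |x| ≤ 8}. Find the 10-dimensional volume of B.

V_10(8) = π^(10/2) · (8)^10 / Γ(10/2 + 1) = 134217728·π^5/15 ≈ 2.73822e+09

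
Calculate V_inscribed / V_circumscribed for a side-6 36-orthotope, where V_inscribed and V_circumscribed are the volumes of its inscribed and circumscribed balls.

V_in / V_out = (r_in/r_out)^36 = (1/√36)^36 = 36^(-36/2) ≈ 9.69516e-29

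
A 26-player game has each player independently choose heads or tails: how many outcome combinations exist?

Number of vertices = 2^26 = 67108864.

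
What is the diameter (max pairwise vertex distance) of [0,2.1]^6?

The space diagonal of an n-cube of side s is s√n. Here 2.1·√6 ≈ 5.14393.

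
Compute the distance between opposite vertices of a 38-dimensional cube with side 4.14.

The space diagonal of an n-cube of side s is s√n. Here 4.14·√38 ≈ 25.5207.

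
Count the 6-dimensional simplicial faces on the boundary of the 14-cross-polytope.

f_6(14-orthoplex) = 2^7 · (14 choose 7) = 439296.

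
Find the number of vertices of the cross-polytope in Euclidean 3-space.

An n-cross-polytope has 2^(k+1)·C(n,k+1) k-faces. Here 2^1·C(3,1) = 2·3 = 6.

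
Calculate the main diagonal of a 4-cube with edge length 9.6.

||(9.6,9.6,...,9.6)|| = √(4)·9.6 = 19.2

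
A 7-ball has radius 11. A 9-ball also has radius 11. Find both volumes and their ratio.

V_7(11) ≈ 9.20723e+07. V_9(11) ≈ 7.77771e+09. Ratio V_7/V_9 ≈ 0.01184.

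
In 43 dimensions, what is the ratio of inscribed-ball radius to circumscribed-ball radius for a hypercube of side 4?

For an n-cube of any side s, the inradius is s/2 and the circumradius is s√n/2, so the ratio is 1/√43 ≈ 0.152499.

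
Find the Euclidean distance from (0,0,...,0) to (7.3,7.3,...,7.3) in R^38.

Diagonal = √38 · 7.3 ≈ 45.0002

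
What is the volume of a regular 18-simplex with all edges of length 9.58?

V = (9.58^18 / 18!) · √((18+1) / 2^18) ≈ 0.61425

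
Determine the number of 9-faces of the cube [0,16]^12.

Number of 9-faces = C(12,9) · 2^(12-9) = 220 · 8 = 1760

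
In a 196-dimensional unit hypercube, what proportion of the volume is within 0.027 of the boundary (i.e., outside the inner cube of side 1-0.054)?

Shell fraction = 1 - (1-0.054)^196 ≈ 0.999981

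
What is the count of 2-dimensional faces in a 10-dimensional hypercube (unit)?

Number of 2-faces = C(10,2) · 2^(10-2) = 45 · 256 = 11520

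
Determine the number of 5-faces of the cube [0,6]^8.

An n-cube has C(n,k)·2^(n-k) k-faces. Here C(8,5)·2^3 = 56·8 = 448.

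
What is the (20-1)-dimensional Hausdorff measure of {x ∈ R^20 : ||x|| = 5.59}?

S = n·V_n(r)/r = 20·V_20(5.59)/5.59 (volume-to-surface relation), giving 8.19578e+13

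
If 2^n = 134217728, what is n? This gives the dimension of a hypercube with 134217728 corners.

The n-cube has 2^n vertices, and 134217728 = 2^27, so n = 27.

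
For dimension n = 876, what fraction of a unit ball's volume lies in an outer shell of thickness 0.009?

1 - (1-0.009)^876 ≈ 0.999636 ≈ 99.9636%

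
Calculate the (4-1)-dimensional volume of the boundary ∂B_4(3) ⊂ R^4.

S_4(3) = 2·π^(4/2)·(3)^3 / Γ(4/2) = 54·π^2 ≈ 532.959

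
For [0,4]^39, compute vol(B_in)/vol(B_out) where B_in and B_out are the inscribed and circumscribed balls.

Volume scales as r^n, and r_in/r_out = 1/√39, giving (1/√39)^39 ≈ 9.42411e-32.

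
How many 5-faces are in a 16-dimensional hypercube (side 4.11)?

f_5(16-cube) = (16 choose 5) · 2^11 = 8945664.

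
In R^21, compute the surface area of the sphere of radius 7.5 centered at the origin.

|∂B_21(7.5)| = 164210208892822265625·π^10/165541376 ≈ 9.2895e+16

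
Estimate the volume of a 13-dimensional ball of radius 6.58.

The n-ball volume is π^(n/2)·r^n/Γ(n/2+1). With n=13, r=6.58: V ≈ 3.9471e+10.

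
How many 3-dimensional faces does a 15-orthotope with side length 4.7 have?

f_3(15-cube) = (15 choose 3) · 2^12 = 1863680.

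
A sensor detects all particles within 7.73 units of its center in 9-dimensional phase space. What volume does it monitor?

Volume = π^{9/2}·(7.73)^9/Γ(11/2) ≈ 3.25037e+08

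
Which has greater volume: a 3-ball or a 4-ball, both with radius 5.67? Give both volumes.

V_3(5.67) ≈ 763.551. V_4(5.67) ≈ 5100.37. The 4-ball is larger.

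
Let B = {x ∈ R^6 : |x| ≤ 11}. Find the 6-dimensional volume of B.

The n-ball volume is π^(n/2)·r^n/Γ(n/2+1). With n=6, r=11: V = 1771561·π^3/6 ≈ 9.15492e+06.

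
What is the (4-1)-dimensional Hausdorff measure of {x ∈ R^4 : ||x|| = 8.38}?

The surface area of an n-ball is 2π^(n/2) r^(n-1) / Γ(n/2). For n=4, r=8.38: 11616.1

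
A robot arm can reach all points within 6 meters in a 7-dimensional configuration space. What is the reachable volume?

V_7(6) = π^(7/2) · (6)^7 / Γ(7/2 + 1) = 1492992·π^3/35 ≈ 1.32263e+06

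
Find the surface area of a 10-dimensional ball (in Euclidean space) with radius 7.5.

The surface area of an n-ball is 2π^(n/2) r^(n-1) / Γ(n/2). For n=10, r=7.5: 12814453125·π^5/2048 ≈ 1.91478e+09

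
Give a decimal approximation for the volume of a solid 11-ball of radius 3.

Volume = π^{11/2}·(3)^11/Γ(13/2) = 419904·π^5/385 ≈ 333763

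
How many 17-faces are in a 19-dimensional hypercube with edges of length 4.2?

Choose 17 of 19 axes to span the face (C(19,17) = 171 ways), then fix each of the remaining 2 coordinates at one of its two extreme values (2^2 = 4 ways): 171·4 = 684.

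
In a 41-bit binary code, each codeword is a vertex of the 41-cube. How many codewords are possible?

Each vertex is a binary string of length 41, so there are 2^41 = 2199023255552.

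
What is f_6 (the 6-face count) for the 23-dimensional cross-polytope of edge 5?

f_6(23-orthoplex) = 2^7 · (23 choose 7) = 31380096.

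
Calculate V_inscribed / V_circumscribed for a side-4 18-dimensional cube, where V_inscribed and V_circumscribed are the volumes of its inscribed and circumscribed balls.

Volume scales as r^n, and r_in/r_out = 1/√18, giving (1/√18)^18 ≈ 5.04136e-12.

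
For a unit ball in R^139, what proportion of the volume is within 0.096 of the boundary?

Shell fraction = 1 - (1-0.096)^139 ≈ 0.999999192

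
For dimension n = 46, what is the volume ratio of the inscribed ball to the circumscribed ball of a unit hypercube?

The radii are 1/2 and 1√46/2, so the volume ratio is (1/√46)^46 = 46^{-46/2} ≈ 5.70913e-39.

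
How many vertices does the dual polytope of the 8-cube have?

Number of vertices = 2n = 16.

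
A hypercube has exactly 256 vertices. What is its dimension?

The n-cube has 2^n vertices, and 256 = 2^8, so n = 8.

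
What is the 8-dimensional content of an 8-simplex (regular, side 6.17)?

V = (6.17^8 / 8!) · √((8+1) / 2^8) ≈ 9.76702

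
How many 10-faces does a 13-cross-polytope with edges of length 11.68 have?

f_10(13-orthoplex) = 2^11 · (13 choose 11) = 159744.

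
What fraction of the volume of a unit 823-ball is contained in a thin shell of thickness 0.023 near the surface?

V(inner)/V(outer) = ((1-0.023)/1)^823 ≈ 4.822e-09, so the shell fraction is 0.9999999952.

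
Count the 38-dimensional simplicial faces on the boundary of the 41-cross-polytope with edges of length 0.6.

Number of 38-faces = 2^(38+1) · C(41,38+1) = 549755813888 · 820 = 450799767388160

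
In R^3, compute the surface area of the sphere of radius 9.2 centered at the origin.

The surface area of an n-ball is 2π^(n/2) r^(n-1) / Γ(n/2). For n=3, r=9.2: 4πr² = 4π·(9.2)² ≈ 1063.62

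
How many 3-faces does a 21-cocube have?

f_3(21-orthoplex) = 2^4 · (21 choose 4) = 95760.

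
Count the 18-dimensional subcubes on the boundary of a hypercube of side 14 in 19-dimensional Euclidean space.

An n-cube has C(n,k)·2^(n-k) k-faces. Here C(19,18)·2^1 = 19·2 = 38.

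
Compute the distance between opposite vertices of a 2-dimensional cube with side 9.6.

Diagonal = √2 · 9.6 ≈ 13.5765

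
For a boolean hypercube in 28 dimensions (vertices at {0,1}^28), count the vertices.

Number of vertices = 2^28 = 268435456.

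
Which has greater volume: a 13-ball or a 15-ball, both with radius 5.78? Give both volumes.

V_13(5.78) ≈ 7.31818e+09. V_15(5.78) ≈ 1.02411e+11. The 15-ball is larger.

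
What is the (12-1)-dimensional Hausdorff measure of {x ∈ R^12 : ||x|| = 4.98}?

S_12(4.98) = 2·π^(12/2)·(4.98)^11 / Γ(12/2) ≈ 7.48636e+08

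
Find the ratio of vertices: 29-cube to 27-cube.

The 29-cube has 2^29 = 536870912 vertices. The 27-cube has 2^27 = 134217728 vertices. Ratio: 536870912/134217728 = 4.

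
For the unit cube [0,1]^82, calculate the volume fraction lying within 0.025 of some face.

Shell fraction = 1 - (1-0.05)^82 ≈ 0.985095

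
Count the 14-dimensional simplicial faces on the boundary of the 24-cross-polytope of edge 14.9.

Number of 14-faces = 2^(14+1) · C(24,14+1) = 32768 · 1307504 = 42844291072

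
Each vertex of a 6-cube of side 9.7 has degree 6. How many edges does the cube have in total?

Number of 1-faces = C(6,1)·2^(6-1) = 6·32 = 192.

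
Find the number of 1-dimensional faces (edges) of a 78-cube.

Number of 1-faces = C(78,1)·2^(78-1) = 78·151115727451828646838272 = 11787026741242634453385216.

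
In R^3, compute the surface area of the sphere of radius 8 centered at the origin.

S_3(8) = 2·π^(3/2)·(8)^2 / Γ(3/2) = 4πr² = 4π·(8)² ≈ 804.248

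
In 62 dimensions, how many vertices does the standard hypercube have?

An n-cube has 2^n vertices; for n = 62 that is 2^62 = 4611686018427387904.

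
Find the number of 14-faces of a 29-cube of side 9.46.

Number of 14-faces = C(29,14) · 2^(29-14) = 77558760 · 32768 = 2541445447680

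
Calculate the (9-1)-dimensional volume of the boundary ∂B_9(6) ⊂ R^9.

The surface area of an n-ball is 2π^(n/2) r^(n-1) / Γ(n/2). For n=9, r=6: 17915904·π^4/35 ≈ 4.98621e+07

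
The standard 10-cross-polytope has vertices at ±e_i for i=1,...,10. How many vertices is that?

An n-cross-polytope has 2n vertices; here n = 10, giving 20.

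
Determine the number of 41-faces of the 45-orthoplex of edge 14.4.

An n-cross-polytope has 2^(k+1)·C(n,k+1) k-faces. Here 2^42·C(45,42) = 4398046511104·14190 = 62408279992565760.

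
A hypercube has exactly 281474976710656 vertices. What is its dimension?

The n-cube has 2^n vertices, and 281474976710656 = 2^48, so n = 48.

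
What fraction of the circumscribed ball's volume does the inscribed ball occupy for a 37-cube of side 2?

V_in / V_out = (r_in/r_out)^37 = (1/√37)^37 = 37^(-37/2) ≈ 9.73348e-30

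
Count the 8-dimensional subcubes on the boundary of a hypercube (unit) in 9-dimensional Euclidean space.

f_8(9-cube) = (9 choose 8) · 2^1 = 18.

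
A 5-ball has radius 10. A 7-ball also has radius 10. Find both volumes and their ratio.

V_5(10) ≈ 526379. V_7(10) ≈ 4.72477e+07. Ratio V_5/V_7 ≈ 0.01114.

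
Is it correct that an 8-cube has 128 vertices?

False. The 8-cube has 2^8 = 256 vertices.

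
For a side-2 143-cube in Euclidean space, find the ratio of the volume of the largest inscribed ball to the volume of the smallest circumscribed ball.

The radii are 2/2 and 2√143/2, so the volume ratio is (1/√143)^143 = 143^{-143/2} ≈ 7.8248e-155.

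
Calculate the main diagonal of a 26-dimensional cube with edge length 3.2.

The space diagonal of an n-cube of side s is s√n. Here 3.2·√26 ≈ 16.3169.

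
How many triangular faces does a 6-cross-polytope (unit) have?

Each 2-face is the convex hull of 3 vertices, one chosen as ±e_i from each of 3 distinct axes: 2^3·C(6,3) = 160.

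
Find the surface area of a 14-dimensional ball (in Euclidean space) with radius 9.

The surface area of an n-ball is 2π^(n/2) r^(n-1) / Γ(n/2). For n=14, r=9: 282429536481·π^7/40 ≈ 2.13255e+13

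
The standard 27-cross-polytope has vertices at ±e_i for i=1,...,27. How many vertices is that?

The 27-dimensional cross-polytope has 2n = 2·27 = 54 vertices.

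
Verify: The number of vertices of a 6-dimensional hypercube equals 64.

True. The 6-cube has 2^6 = 64 vertices.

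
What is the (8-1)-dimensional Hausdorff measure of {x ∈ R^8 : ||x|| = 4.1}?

S = n·V_n(r)/r = 8·V_8(4.1)/4.1 (volume-to-surface relation), giving 632361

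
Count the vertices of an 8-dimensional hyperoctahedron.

The vertices are ±e_1, ..., ±e_8, so there are 2·8 = 16.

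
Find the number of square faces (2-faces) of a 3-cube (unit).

Number of 2-faces = C(3,2) · 2^(3-2) = 3 · 2 = 6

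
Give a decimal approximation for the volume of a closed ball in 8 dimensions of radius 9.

The n-ball volume is π^(n/2)·r^n/Γ(n/2+1). With n=8, r=9: V = 14348907·π^4/8 ≈ 1.74714e+08.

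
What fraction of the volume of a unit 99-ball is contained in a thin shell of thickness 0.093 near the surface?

V(inner)/V(outer) = ((1-0.093)/1)^99 ≈ 6.355e-05, so the shell fraction is 0.999936.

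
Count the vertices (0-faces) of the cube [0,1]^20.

Each vertex is a binary string of length 20, so there are 2^20 = 1048576.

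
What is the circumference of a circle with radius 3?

The surface area of an n-ball is 2π^(n/2) r^(n-1) / Γ(n/2). For n=2, r=3: 2πr = 2π·3 ≈ 18.8496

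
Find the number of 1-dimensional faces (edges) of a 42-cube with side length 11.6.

The 42-cube has n·2^(n-1) = 42·2^41 = 42·2199023255552 = 92358976733184 edges.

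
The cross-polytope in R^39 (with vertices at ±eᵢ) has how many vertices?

Number of vertices = 2n = 78.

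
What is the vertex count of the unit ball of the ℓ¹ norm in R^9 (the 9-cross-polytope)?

The 9-dimensional cross-polytope has 2n = 2·9 = 18 vertices.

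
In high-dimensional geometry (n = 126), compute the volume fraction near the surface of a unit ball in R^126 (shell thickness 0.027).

1 - (1-0.027)^126 ≈ 0.968215 ≈ 96.82%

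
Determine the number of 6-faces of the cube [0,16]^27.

An n-cube has C(n,k)·2^(n-k) k-faces. Here C(27,6)·2^21 = 296010·2097152 = 620777963520.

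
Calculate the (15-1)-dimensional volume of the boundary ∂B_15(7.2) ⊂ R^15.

S_15(7.2) = 2·π^(15/2)·(7.2)^14 / Γ(15/2) ≈ 5.75673e+12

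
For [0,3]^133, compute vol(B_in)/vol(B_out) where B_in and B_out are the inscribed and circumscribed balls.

V_in/V_out = n^(-n/2) = 133^(-133/2) ≈ 5.80585e-142.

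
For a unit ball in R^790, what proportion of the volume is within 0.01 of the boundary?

Shell fraction = 1 - (1-0.01)^790 ≈ 0.999644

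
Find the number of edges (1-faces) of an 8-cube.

Number of 1-faces = C(8,1) · 2^(8-1) = 8 · 128 = 1024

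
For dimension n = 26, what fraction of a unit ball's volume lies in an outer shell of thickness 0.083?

1 - (1-0.083)^26 ≈ 0.8949 ≈ 89.49%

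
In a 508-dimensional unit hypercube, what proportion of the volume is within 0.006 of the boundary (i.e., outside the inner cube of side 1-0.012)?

1 - (1 - 2·0.006)^508 = 1 - 0.988^508 ≈ 0.99783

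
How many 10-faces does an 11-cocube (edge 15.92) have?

An n-cross-polytope has 2^(k+1)·C(n,k+1) k-faces. Here 2^11·C(11,11) = 2048·1 = 2048.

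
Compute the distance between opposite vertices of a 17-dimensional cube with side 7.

||(7,7,...,7)|| = √(17)·7 ≈ 28.8617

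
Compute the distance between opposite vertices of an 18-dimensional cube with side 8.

||(8,8,...,8)|| = √(18)·8 ≈ 33.9411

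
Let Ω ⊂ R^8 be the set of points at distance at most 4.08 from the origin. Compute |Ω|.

The n-ball volume is π^(n/2)·r^n/Γ(n/2+1). With n=8, r=4.08: V ≈ 311652.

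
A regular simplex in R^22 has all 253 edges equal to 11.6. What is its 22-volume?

V_22 = √(23) · 11.6^22 / (22! · 2^(22/2)) ≈ 0.545561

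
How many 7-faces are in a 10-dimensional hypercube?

Number of 7-faces = C(10,7) · 2^(10-7) = 120 · 8 = 960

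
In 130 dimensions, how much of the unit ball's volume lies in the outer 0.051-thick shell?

V(inner)/V(outer) = ((1-0.051)/1)^130 ≈ 0.001108, so the shell fraction is 0.998892.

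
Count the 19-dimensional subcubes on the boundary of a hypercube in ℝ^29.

f_19(29-cube) = (29 choose 19) · 2^10 = 20510730240.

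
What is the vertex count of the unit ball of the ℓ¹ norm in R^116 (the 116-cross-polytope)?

An n-cross-polytope has 2n vertices; here n = 116, giving 232.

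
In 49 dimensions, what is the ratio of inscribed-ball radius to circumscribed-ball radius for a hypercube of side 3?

r_in = 3/2 (half the side); r_out = 3√49/2 (half the diagonal). Ratio = 1/√49 ≈ 0.142857.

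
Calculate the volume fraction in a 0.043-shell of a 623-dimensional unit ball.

1 - (1-0.043)^623 ≈ 1 - 1.283e-12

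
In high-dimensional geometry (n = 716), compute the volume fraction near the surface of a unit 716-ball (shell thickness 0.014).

1 - (1-0.014)^716 ≈ 0.999959 ≈ 99.995871%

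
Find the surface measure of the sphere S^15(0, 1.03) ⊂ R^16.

The surface area of an n-ball is 2π^(n/2) r^(n-1) / Γ(n/2). For n=16, r=1.03: 5.8662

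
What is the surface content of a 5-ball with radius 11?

S = n·V_n(r)/r = 5·V_5(11)/11 (volume-to-surface relation), giving 117128·π^2/3 ≈ 385336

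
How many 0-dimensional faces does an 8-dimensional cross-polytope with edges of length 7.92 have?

f_0(8-orthoplex) = 2^1 · (8 choose 1) = 16.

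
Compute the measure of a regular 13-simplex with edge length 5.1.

Volume = 5.1^13 · √(14/2^13) / 13! ≈ 0.0104834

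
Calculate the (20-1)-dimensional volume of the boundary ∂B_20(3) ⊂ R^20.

S = n·V_n(r)/r = 20·V_20(3)/3 (volume-to-surface relation), giving 14348907·π^10/2240 ≈ 5.99887e+08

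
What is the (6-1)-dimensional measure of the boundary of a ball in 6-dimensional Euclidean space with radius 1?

|∂B_6(1)| = π^3 ≈ 31.0063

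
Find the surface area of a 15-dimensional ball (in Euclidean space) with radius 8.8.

The surface area of an n-ball is 2π^(n/2) r^(n-1) / Γ(n/2). For n=15, r=8.8: 9.55605e+13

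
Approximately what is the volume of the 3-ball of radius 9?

The n-ball volume is π^(n/2)·r^n/Γ(n/2+1). With n=3, r=9: V = 972·π ≈ 3053.63.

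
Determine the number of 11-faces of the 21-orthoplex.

Each 11-face is the convex hull of 12 vertices, one chosen as ±e_i from each of 12 distinct axes: 2^12·C(21,12) = 1203937280.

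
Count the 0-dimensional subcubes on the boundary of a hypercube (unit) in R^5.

f_0(5-cube) = (5 choose 0) · 2^5 = 32.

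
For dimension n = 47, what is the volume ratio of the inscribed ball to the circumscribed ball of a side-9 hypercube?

The radii are 9/2 and 9√47/2, so the volume ratio is (1/√47)^47 = 47^{-47/2} ≈ 5.07809e-40.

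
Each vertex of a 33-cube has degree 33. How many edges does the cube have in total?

Number of 1-faces = C(33,1)·2^(33-1) = 33·4294967296 = 141733920768.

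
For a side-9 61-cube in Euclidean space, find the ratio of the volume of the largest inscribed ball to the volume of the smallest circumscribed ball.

V_in / V_out = (r_in/r_out)^61 = (1/√61)^61 = 61^(-61/2) ≈ 3.52728e-55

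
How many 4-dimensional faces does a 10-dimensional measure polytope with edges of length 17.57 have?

An n-cube has C(n,k)·2^(n-k) k-faces. Here C(10,4)·2^6 = 210·64 = 13440.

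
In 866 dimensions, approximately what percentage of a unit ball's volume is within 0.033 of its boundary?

1 - (1-0.033)^866 ≈ 1 - 2.395e-13 ≈ (100 - 2.39e-11)%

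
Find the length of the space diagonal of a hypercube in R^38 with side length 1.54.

d = √(1.54² + 1.54² + ... + 1.54²) [38 terms] = √(38·1.54²) = 1.54√38 ≈ 9.4932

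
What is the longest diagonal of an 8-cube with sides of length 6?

||(6,6,...,6)|| = √(8)·6 ≈ 16.9706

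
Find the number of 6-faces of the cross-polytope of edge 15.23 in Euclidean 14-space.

An n-cross-polytope has 2^(k+1)·C(n,k+1) k-faces. Here 2^7·C(14,7) = 128·3432 = 439296.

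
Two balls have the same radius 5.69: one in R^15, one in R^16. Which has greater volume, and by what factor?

V_15(5.69) ≈ 8.09308e+10, V_16(5.69) ≈ 2.84102e+11. The 16-ball is larger by a factor of 3.51.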